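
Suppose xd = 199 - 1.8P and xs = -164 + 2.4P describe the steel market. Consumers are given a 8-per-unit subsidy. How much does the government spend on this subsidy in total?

Pre-subsidy: 199 - 1.8P = -164 + 2.4P gives P* = 605/7, x* = 304/7.
With the rebate, buyers effectively pay Pb = Ps − 8, where Ps is the price sellers receive.
Demand in terms of Ps becomes xd = 199 − 1.8(Ps − 8) = 213.4 - 1.8Ps. Setting this equal to supply: 213.4 - 1.8Ps = -164 + 2.4Ps, so Ps = 629/7.
Buyers pay Pb = 629/7 − 8 = 573/7; x' = -164 + 2.4·(629/7) = 1808/35.
Government outlay = subsidy × quantity = 8 × 1808/35 = 14464/35.

Government cost = 14464/35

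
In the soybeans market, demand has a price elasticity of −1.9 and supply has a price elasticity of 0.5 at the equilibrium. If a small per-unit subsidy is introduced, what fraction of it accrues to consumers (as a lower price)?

For a small subsidy around the equilibrium, the benefit split depends on the relative slopes, which at a point are proportional to the elasticities.
Buyer share = εs/(εs + |εd|) = 0.5/(0.5 + 1.9) = 5/24; seller share = |εd|/(εs + |εd|) = 19/24.

Consumer share = 5/24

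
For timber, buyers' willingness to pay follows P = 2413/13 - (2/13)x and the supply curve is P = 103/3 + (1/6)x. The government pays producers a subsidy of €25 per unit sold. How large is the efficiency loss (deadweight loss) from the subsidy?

Deadweight loss = €975

Pre-subsidy: 2413/13 - (2/13)x = 103/3 + (1/6)x gives x* = 472 and P* = 113.
With the subsidy, sellers receive Ps = Pb + 25 for each unit, where Pb is the price buyers pay.
On the curves, Pb = 2413/13 - (2/13)x and Ps = 103/3 + (1/6)x; the wedge Ps − Pb = 25 gives 103/3 + (1/6)x − (2413/13 - (2/13)x) = 25, so x' = 550.
Then Pb = 2413/13 − (2/13)·550 = 101 and Ps = 103/3 + (1/6)·550 = 126.
The subsidy expands output by 550 − 472 = 78 past the efficient level; on those units the gap between marginal cost and willingness to pay runs from 0 up to 25.
DWL = ½ × 25 × 78 = 975.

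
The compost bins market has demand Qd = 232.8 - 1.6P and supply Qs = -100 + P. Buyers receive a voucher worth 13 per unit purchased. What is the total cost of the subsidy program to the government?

Pre-subsidy: 232.8 - 1.6P = -100 + P gives P* = 128, Q* = 28.
With the rebate, buyers effectively pay Pb = Ps − 13, where Ps is the price sellers receive.
Demand in terms of Ps becomes Qd = 232.8 − 1.6(Ps − 13) = 253.6 - 1.6Ps. Setting this equal to supply: 253.6 - 1.6Ps = -100 + Ps, so Ps = 136.
Buyers pay Pb = 136 − 13 = 123; Q' = -100 + 1·136 = 36.
Government outlay = subsidy × quantity = 13 × 36 = 468.

Government cost = 468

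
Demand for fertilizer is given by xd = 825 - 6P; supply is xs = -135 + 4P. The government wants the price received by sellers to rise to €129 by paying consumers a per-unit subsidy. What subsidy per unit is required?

At a seller price of 129, quantity supplied is -135 + 4·129 = 381.
Buyers absorb 381 only when they pay Pb with 825 − 6·Pb = 381, i.e. Pb = 74.
s = Ps − Pb = 129 − 74 = 55.

Required subsidy s = €55 per unit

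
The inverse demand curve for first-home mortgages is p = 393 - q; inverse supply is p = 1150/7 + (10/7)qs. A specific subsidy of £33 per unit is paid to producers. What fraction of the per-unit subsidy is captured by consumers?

Pre-subsidy: 393 - q = 1150/7 + (10/7)q gives q* = 1601/17 and p* = 5080/17.
With the subsidy, sellers receive ps = pb + 33 for each unit, where pb is the price buyers pay.
On the curves, pb = 393 - q and ps = 1150/7 + (10/7)q; the wedge ps − pb = 33 gives 1150/7 + (10/7)q − (393 - q) = 33, so q' = 1832/17.
Then pb = 393 − 1·(1832/17) = 4849/17 and ps = 1150/7 + (10/7)·(1832/17) = 5410/17.
Buyers' price falls by p* − pb = 5080/17 − 4849/17 = 231/17; sellers' price rises by ps − p* = 5410/17 − 5080/17 = 330/17.
So consumers capture (231/17)/33 = 7/17 of each unit of subsidy.

Consumer share = 7/17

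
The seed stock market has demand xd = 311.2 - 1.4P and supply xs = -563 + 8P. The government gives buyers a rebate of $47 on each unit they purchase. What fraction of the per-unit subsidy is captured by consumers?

Consumer share = 40/47

Pre-subsidy: 311.2 - 1.4P = -563 + 8P gives P* = 93, x* = 181.
With the rebate, buyers effectively pay Pb = Ps − 47, where Ps is the price sellers receive.
Demand in terms of Ps becomes xd = 311.2 − 1.4(Ps − 47) = 377 - 1.4Ps. Setting this equal to supply: 377 - 1.4Ps = -563 + 8Ps, so Ps = 100.
Buyers pay Pb = 100 − 47 = 53; x' = -563 + 8·100 = 237.
Buyers' price falls by P* − Pb = 93 − 53 = 40; sellers' price rises by Ps − P* = 100 − 93 = 7.
So consumers capture 40/47 = 40/47 of each unit of subsidy.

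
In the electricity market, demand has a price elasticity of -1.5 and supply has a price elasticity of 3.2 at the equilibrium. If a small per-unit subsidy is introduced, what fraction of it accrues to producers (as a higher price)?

Producer share = 15/47

For a small subsidy around the equilibrium, the benefit split depends on the relative slopes, which at a point are proportional to the elasticities.
Buyer share = εs/(εs + |εd|) = 3.2/(3.2 + 1.5) = 32/47; seller share = |εd|/(εs + |εd|) = 15/47.
So producers capture 15/47 of the subsidy.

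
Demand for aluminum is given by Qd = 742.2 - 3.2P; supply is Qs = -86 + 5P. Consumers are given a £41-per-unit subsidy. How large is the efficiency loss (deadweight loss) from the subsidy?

Pre-subsidy: 742.2 - 3.2P = -86 + 5P gives P* = 101, Q* = 419.
With the rebate, buyers effectively pay Pb = Ps − 41, where Ps is the price sellers receive.
Demand in terms of Ps becomes Qd = 742.2 − 3.2(Ps − 41) = 873.4 - 3.2Ps. Setting this equal to supply: 873.4 - 3.2Ps = -86 + 5Ps, so Ps = 117.
Buyers pay Pb = 117 − 41 = 76; Q' = -86 + 5·117 = 499.
The subsidy expands output by 499 − 419 = 80 past the efficient level; on those units the gap between marginal cost and willingness to pay runs from 0 up to 41.
DWL = ½ × 41 × 80 = 1640.

Deadweight loss = £1640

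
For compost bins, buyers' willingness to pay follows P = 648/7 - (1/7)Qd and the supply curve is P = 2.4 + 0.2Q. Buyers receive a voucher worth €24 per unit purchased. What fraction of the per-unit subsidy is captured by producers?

Pre-subsidy: 648/7 - (1/7)Q = 2.4 + 0.2Q gives Q* = 263 and P* = 55.
With the rebate, buyers effectively pay Pb = Ps − 24, where Ps is the price sellers receive.
On the curves, Pb = 648/7 - (1/7)Q and Ps = 2.4 + 0.2Q; the wedge Ps − Pb = 24 gives 2.4 + 0.2Q − (648/7 - (1/7)Q) = 24, so Q' = 333.
Then Pb = 648/7 − (1/7)·333 = 45 and Ps = 2.4 + 0.2·333 = 69.
Buyers' price falls by P* − Pb = 55 − 45 = 10; sellers' price rises by Ps − P* = 69 − 55 = 14.
So producers capture 14/24 = 7/12 of each unit of subsidy.

Producer share = 7/12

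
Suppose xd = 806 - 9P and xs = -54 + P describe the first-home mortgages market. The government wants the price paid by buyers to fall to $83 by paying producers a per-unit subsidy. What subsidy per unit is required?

At a buyer price of 83, quantity demanded is 806 − 9·83 = 59.
Sellers supply 59 only when they receive Ps with -54 + 1·Ps = 59, i.e. Ps = 113.
s = Ps − Pb = 113 − 83 = 30.

Required subsidy s = $30 per unit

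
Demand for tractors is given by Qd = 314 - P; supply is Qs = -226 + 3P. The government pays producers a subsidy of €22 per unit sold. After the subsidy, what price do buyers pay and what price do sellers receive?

Buyers pay €118.5; sellers receive €140.5

Pre-subsidy: 314 - P = -226 + 3P gives P* = 135, Q* = 179.
With the subsidy, sellers receive Ps = Pb + 22 for each unit, where Pb is the price buyers pay.
Supply in terms of Pb becomes Qs = -226 + 3(Pb + 22) = -160 + 3Pb. Setting this equal to demand: 314 - Pb = -160 + 3Pb, so Pb = 118.5.
Sellers receive Ps = 118.5 + 22 = 140.5; Q' = 314 − 1·118.5 = 195.5.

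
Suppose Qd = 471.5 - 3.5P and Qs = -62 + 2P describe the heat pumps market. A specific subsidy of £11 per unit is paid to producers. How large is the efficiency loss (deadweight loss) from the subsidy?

Pre-subsidy: 471.5 - 3.5P = -62 + 2P gives P* = 97, Q* = 132.
With the subsidy, sellers receive Ps = Pb + 11 for each unit, where Pb is the price buyers pay.
Supply in terms of Pb becomes Qs = -62 + 2(Pb + 11) = -40 + 2Pb. Setting this equal to demand: 471.5 - 3.5Pb = -40 + 2Pb, so Pb = 93.
Sellers receive Ps = 93 + 11 = 104; Q' = 471.5 − 3.5·93 = 146.
The subsidy expands output by 146 − 132 = 14 past the efficient level; on those units the gap between marginal cost and willingness to pay runs from 0 up to 11.
DWL = ½ × 11 × 14 = 77.

Deadweight loss = £77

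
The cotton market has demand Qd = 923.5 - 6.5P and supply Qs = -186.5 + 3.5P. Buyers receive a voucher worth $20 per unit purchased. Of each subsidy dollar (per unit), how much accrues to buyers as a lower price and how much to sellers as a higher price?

Buyers gain $7 per unit; sellers gain $13 per unit

Pre-subsidy: 923.5 - 6.5P = -186.5 + 3.5P gives P* = 111, Q* = 202.
With the rebate, buyers effectively pay Pb = Ps − 20, where Ps is the price sellers receive.
Demand in terms of Ps becomes Qd = 923.5 − 6.5(Ps − 20) = 1053.5 - 6.5Ps. Setting this equal to supply: 1053.5 - 6.5Ps = -186.5 + 3.5Ps, so Ps = 124.
Buyers pay Pb = 124 − 20 = 104; Q' = -186.5 + 3.5·124 = 247.5.
Buyers' price falls by P* − Pb = 111 − 104 = 7; sellers' price rises by Ps − P* = 124 − 111 = 13.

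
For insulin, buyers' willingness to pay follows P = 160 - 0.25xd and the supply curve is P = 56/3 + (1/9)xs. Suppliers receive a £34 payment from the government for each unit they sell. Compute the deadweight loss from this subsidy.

Deadweight loss = 20808/13

Pre-subsidy: 160 - 0.25x = 56/3 + (1/9)x gives x* = 5088/13 and P* = 808/13.
With the subsidy, sellers receive Ps = Pb + 34 for each unit, where Pb is the price buyers pay.
On the curves, Pb = 160 - 0.25x and Ps = 56/3 + (1/9)x; the wedge Ps − Pb = 34 gives 56/3 + (1/9)x − (160 - 0.25x) = 34, so x' = 6312/13.
Then Pb = 160 − 0.25·(6312/13) = 502/13 and Ps = 56/3 + (1/9)·(6312/13) = 944/13.
The subsidy expands output by 6312/13 − 5088/13 = 1224/13 past the efficient level; on those units the gap between marginal cost and willingness to pay runs from 0 up to 34.
DWL = ½ × 34 × 1224/13 = 20808/13.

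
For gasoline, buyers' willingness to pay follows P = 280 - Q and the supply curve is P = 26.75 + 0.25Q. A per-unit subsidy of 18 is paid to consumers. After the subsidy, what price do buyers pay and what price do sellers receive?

Buyers pay 63; sellers receive 81

Pre-subsidy: 280 - Q = 26.75 + 0.25Q gives Q* = 202.6 and P* = 77.4.
With the rebate, buyers effectively pay Pb = Ps − 18, where Ps is the price sellers receive.
On the curves, Pb = 280 - Q and Ps = 26.75 + 0.25Q; the wedge Ps − Pb = 18 gives 26.75 + 0.25Q − (280 - Q) = 18, so Q' = 217.
Then Pb = 280 − 1·217 = 63 and Ps = 26.75 + 0.25·217 = 81.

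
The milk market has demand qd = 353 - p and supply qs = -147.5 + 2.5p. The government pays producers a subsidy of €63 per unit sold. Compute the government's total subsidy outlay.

Government cost = €16065

Pre-subsidy: 353 - p = -147.5 + 2.5p gives p* = 143, q* = 210.
With the subsidy, sellers receive ps = pb + 63 for each unit, where pb is the price buyers pay.
Supply in terms of pb becomes qs = -147.5 + 2.5(pb + 63) = 10 + 2.5pb. Setting this equal to demand: 353 - pb = 10 + 2.5pb, so pb = 98.
Sellers receive ps = 98 + 63 = 161; q' = 353 − 1·98 = 255.
Government outlay = subsidy × quantity = 63 × 255 = 16065.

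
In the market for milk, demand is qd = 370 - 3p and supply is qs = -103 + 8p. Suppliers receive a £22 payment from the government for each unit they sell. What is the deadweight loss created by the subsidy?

Pre-subsidy: 370 - 3p = -103 + 8p gives p* = 43, q* = 241.
With the subsidy, sellers receive ps = pb + 22 for each unit, where pb is the price buyers pay.
Supply in terms of pb becomes qs = -103 + 8(pb + 22) = 73 + 8pb. Setting this equal to demand: 370 - 3pb = 73 + 8pb, so pb = 27.
Sellers receive ps = 27 + 22 = 49; q' = 370 − 3·27 = 289.
The subsidy expands output by 289 − 241 = 48 past the efficient level; on those units the gap between marginal cost and willingness to pay runs from 0 up to 22.
DWL = ½ × 22 × 48 = 528.

Deadweight loss = £528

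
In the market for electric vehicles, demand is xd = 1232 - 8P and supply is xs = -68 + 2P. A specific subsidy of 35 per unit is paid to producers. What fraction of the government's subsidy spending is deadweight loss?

DWL / government spending = 7/62

Pre-subsidy: 1232 - 8P = -68 + 2P gives P* = 130, x* = 192.
With the subsidy, sellers receive Ps = Pb + 35 for each unit, where Pb is the price buyers pay.
Supply in terms of Pb becomes xs = -68 + 2(Pb + 35) = 2 + 2Pb. Setting this equal to demand: 1232 - 8Pb = 2 + 2Pb, so Pb = 123.
Sellers receive Ps = 123 + 35 = 158; x' = 1232 − 8·123 = 248.
ΔCS = ½(192 + 248)(130 − 123) = 1540; ΔPS = ½(192 + 248)(158 − 130) = 6160.
Government spending = 35 × 248 = 8680.
DWL = ½ × 35 × (248 − 192) = 980; fraction = 980 / 8680 = 7/62.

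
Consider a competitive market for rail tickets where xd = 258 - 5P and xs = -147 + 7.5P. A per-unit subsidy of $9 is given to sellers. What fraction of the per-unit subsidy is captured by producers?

Producer share = 0.4

Pre-subsidy: 258 - 5P = -147 + 7.5P gives P* = 32.4, x* = 96.
With the subsidy, sellers receive Ps = Pb + 9 for each unit, where Pb is the price buyers pay.
Supply in terms of Pb becomes xs = -147 + 7.5(Pb + 9) = -79.5 + 7.5Pb. Setting this equal to demand: 258 - 5Pb = -79.5 + 7.5Pb, so Pb = 27.
Sellers receive Ps = 27 + 9 = 36; x' = 258 − 5·27 = 123.
Buyers' price falls by P* − Pb = 32.4 − 27 = 5.4; sellers' price rises by Ps − P* = 36 − 32.4 = 3.6.
So producers capture 3.6/9 = 0.4 of each unit of subsidy.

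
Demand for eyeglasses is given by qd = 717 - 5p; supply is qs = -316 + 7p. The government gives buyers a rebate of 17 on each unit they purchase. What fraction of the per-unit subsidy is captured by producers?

Producer share = 5/12

Pre-subsidy: 717 - 5p = -316 + 7p gives p* = 1033/12, q* = 3439/12.
With the rebate, buyers effectively pay pb = ps − 17, where ps is the price sellers receive.
Demand in terms of ps becomes qd = 717 − 5(ps − 17) = 802 - 5ps. Setting this equal to supply: 802 - 5ps = -316 + 7ps, so ps = 559/6.
Buyers pay pb = 559/6 − 17 = 457/6; q' = -316 + 7·(559/6) = 2017/6.
Buyers' price falls by p* − pb = 1033/12 − 457/6 = 119/12; sellers' price rises by ps − p* = 559/6 − 1033/12 = 85/12.
So producers capture (85/12)/17 = 5/12 of each unit of subsidy.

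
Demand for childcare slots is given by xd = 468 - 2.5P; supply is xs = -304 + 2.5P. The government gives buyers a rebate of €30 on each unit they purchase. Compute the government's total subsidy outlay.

Government cost = €3585

Pre-subsidy: 468 - 2.5P = -304 + 2.5P gives P* = 154.4, x* = 82.
With the rebate, buyers effectively pay Pb = Ps − 30, where Ps is the price sellers receive.
Demand in terms of Ps becomes xd = 468 − 2.5(Ps − 30) = 543 - 2.5Ps. Setting this equal to supply: 543 - 2.5Ps = -304 + 2.5Ps, so Ps = 169.4.
Buyers pay Pb = 169.4 − 30 = 139.4; x' = -304 + 2.5·169.4 = 119.5.
Government outlay = subsidy × quantity = 30 × 119.5 = 3585.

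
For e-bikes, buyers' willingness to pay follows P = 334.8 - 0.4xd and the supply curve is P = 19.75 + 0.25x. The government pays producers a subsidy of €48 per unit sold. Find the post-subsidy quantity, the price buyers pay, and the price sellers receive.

x' = 7261/13; buyers pay 1448/13; sellers receive 2072/13

Pre-subsidy: 334.8 - 0.4x = 19.75 + 0.25x gives x* = 6301/13 and P* = 1832/13.
With the subsidy, sellers receive Ps = Pb + 48 for each unit, where Pb is the price buyers pay.
On the curves, Pb = 334.8 - 0.4x and Ps = 19.75 + 0.25x; the wedge Ps − Pb = 48 gives 19.75 + 0.25x − (334.8 - 0.4x) = 48, so x' = 7261/13.
Then Pb = 334.8 − 0.4·(7261/13) = 1448/13 and Ps = 19.75 + 0.25·(7261/13) = 2072/13.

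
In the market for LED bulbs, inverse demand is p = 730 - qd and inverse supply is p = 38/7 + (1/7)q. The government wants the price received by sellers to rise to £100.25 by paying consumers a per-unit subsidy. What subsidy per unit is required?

At a seller price of 100.25, quantity supplied is -38 + 7·100.25 = 663.75.
Buyers absorb 663.75 only when they pay pb = 730 − 1·663.75 = 66.25.
s = ps − pb = 100.25 − 66.25 = 34.

Required subsidy s = £34 per unit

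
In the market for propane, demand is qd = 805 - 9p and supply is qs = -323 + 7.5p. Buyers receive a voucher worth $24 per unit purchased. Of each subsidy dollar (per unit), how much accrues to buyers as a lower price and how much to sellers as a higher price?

Pre-subsidy: 805 - 9p = -323 + 7.5p gives p* = 752/11, q* = 2087/11.
With the rebate, buyers effectively pay pb = ps − 24, where ps is the price sellers receive.
Demand in terms of ps becomes qd = 805 − 9(ps − 24) = 1021 - 9ps. Setting this equal to supply: 1021 - 9ps = -323 + 7.5ps, so ps = 896/11.
Buyers pay pb = 896/11 − 24 = 632/11; q' = -323 + 7.5·(896/11) = 3167/11.
Buyers' price falls by p* − pb = 752/11 − 632/11 = 120/11; sellers' price rises by ps − p* = 896/11 − 752/11 = 144/11.

Buyers gain 120/11 per unit; sellers gain 144/11 per unit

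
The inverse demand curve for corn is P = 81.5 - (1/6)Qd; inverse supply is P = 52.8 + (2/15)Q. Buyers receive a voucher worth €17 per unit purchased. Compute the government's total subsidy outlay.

Government cost = 7769/3

Pre-subsidy: 81.5 - (1/6)Q = 52.8 + (2/15)Q gives Q* = 287/3 and P* = 590/9.
With the rebate, buyers effectively pay Pb = Ps − 17, where Ps is the price sellers receive.
On the curves, Pb = 81.5 - (1/6)Q and Ps = 52.8 + (2/15)Q; the wedge Ps − Pb = 17 gives 52.8 + (2/15)Q − (81.5 - (1/6)Q) = 17, so Q' = 457/3.
Then Pb = 81.5 − (1/6)·(457/3) = 505/9 and Ps = 52.8 + (2/15)·(457/3) = 658/9.
Government outlay = subsidy × quantity = 17 × 457/3 = 7769/3.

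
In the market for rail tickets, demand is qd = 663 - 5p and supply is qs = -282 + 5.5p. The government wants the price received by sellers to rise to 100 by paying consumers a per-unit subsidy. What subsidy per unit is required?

At a seller price of 100, quantity supplied is -282 + 5.5·100 = 268.
Buyers absorb 268 only when they pay pb with 663 − 5·pb = 268, i.e. pb = 79.
s = ps − pb = 100 − 79 = 21.

Required subsidy s = 21 per unit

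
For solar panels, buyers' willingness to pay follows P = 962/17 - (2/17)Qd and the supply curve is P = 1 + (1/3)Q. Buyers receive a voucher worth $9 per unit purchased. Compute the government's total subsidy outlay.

Government cost = 29646/23

Pre-subsidy: 962/17 - (2/17)Q = 1 + (1/3)Q gives Q* = 2835/23 and P* = 968/23.
With the rebate, buyers effectively pay Pb = Ps − 9, where Ps is the price sellers receive.
On the curves, Pb = 962/17 - (2/17)Q and Ps = 1 + (1/3)Q; the wedge Ps − Pb = 9 gives 1 + (1/3)Q − (962/17 - (2/17)Q) = 9, so Q' = 3294/23.
Then Pb = 962/17 − (2/17)·(3294/23) = 914/23 and Ps = 1 + (1/3)·(3294/23) = 1121/23.
Government outlay = subsidy × quantity = 9 × 3294/23 = 29646/23.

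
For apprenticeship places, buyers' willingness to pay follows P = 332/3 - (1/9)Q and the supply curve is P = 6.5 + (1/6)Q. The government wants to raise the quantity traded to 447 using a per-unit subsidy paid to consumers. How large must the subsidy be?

Required subsidy s = 20 per unit

At Q = 447, from the demand curve buyers pay Pb = 332/3 − (1/9)·447 = 61; from the supply curve sellers need Ps = 6.5 + (1/6)·447 = 81.
The subsidy must fill the gap: s = Ps − Pb = 81 − 61 = 20.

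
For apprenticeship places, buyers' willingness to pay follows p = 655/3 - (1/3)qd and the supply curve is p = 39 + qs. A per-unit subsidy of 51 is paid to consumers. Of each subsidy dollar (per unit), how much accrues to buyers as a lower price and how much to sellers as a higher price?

Pre-subsidy: 655/3 - (1/3)q = 39 + q gives q* = 134.5 and p* = 173.5.
With the rebate, buyers effectively pay pb = ps − 51, where ps is the price sellers receive.
On the curves, pb = 655/3 - (1/3)q and ps = 39 + q; the wedge ps − pb = 51 gives 39 + q − (655/3 - (1/3)q) = 51, so q' = 172.75.
Then pb = 655/3 − (1/3)·172.75 = 160.75 and ps = 39 + 1·172.75 = 211.75.
Buyers' price falls by p* − pb = 173.5 − 160.75 = 12.75; sellers' price rises by ps − p* = 211.75 − 173.5 = 38.25.

Buyers gain 12.75 per unit; sellers gain 38.25 per unit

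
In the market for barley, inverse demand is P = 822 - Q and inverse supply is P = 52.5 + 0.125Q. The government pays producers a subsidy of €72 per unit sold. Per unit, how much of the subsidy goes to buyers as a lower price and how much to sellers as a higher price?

Buyers gain €64 per unit; sellers gain €8 per unit

Pre-subsidy: 822 - Q = 52.5 + 0.125Q gives Q* = 684 and P* = 138.
With the subsidy, sellers receive Ps = Pb + 72 for each unit, where Pb is the price buyers pay.
On the curves, Pb = 822 - Q and Ps = 52.5 + 0.125Q; the wedge Ps − Pb = 72 gives 52.5 + 0.125Q − (822 - Q) = 72, so Q' = 748.
Then Pb = 822 − 1·748 = 74 and Ps = 52.5 + 0.125·748 = 146.
Buyers' price falls by P* − Pb = 138 − 74 = 64; sellers' price rises by Ps − P* = 146 − 138 = 8.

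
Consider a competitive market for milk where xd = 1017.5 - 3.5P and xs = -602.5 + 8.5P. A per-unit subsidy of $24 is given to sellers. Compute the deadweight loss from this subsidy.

Pre-subsidy: 1017.5 - 3.5P = -602.5 + 8.5P gives P* = 135, x* = 545.
With the subsidy, sellers receive Ps = Pb + 24 for each unit, where Pb is the price buyers pay.
Supply in terms of Pb becomes xs = -602.5 + 8.5(Pb + 24) = -398.5 + 8.5Pb. Setting this equal to demand: 1017.5 - 3.5Pb = -398.5 + 8.5Pb, so Pb = 118.
Sellers receive Ps = 118 + 24 = 142; x' = 1017.5 − 3.5·118 = 604.5.
The subsidy expands output by 604.5 − 545 = 59.5 past the efficient level; on those units the gap between marginal cost and willingness to pay runs from 0 up to 24.
DWL = ½ × 24 × 59.5 = 714.

Deadweight loss = $714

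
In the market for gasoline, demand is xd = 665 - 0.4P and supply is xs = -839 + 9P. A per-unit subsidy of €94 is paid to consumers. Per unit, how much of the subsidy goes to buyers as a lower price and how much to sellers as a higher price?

Buyers gain €90 per unit; sellers gain €4 per unit

Pre-subsidy: 665 - 0.4P = -839 + 9P gives P* = 160, x* = 601.
With the rebate, buyers effectively pay Pb = Ps − 94, where Ps is the price sellers receive.
Demand in terms of Ps becomes xd = 665 − 0.4(Ps − 94) = 702.6 - 0.4Ps. Setting this equal to supply: 702.6 - 0.4Ps = -839 + 9Ps, so Ps = 164.
Buyers pay Pb = 164 − 94 = 70; x' = -839 + 9·164 = 637.
Buyers' price falls by P* − Pb = 160 − 70 = 90; sellers' price rises by Ps − P* = 164 − 160 = 4.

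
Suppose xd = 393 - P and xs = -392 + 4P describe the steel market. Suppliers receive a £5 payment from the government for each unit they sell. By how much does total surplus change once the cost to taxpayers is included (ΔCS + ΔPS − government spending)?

Net change in total surplus = -£10

Pre-subsidy: 393 - P = -392 + 4P gives P* = 157, x* = 236.
With the subsidy, sellers receive Ps = Pb + 5 for each unit, where Pb is the price buyers pay.
Supply in terms of Pb becomes xs = -392 + 4(Pb + 5) = -372 + 4Pb. Setting this equal to demand: 393 - Pb = -372 + 4Pb, so Pb = 153.
Sellers receive Ps = 153 + 5 = 158; x' = 393 − 1·153 = 240.
ΔCS = ½(236 + 240)(157 − 153) = 952; ΔPS = ½(236 + 240)(158 − 157) = 238.
Government spending = 5 × 240 = 1200.
Net change = 952 + 238 − 1200 = -10. The loss equals the DWL triangle ½·5·4.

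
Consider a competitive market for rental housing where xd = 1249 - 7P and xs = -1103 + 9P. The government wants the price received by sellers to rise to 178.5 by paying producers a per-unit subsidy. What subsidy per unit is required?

Required subsidy s = 72 per unit

At a seller price of 178.5, quantity supplied is -1103 + 9·178.5 = 503.5.
Buyers absorb 503.5 only when they pay Pb with 1249 − 7·Pb = 503.5, i.e. Pb = 106.5.
s = Ps − Pb = 178.5 − 106.5 = 72.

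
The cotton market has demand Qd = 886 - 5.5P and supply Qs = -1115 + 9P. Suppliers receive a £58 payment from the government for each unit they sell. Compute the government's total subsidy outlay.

Government cost = £18850

Pre-subsidy: 886 - 5.5P = -1115 + 9P gives P* = 138, Q* = 127.
With the subsidy, sellers receive Ps = Pb + 58 for each unit, where Pb is the price buyers pay.
Supply in terms of Pb becomes Qs = -1115 + 9(Pb + 58) = -593 + 9Pb. Setting this equal to demand: 886 - 5.5Pb = -593 + 9Pb, so Pb = 102.
Sellers receive Ps = 102 + 58 = 160; Q' = 886 − 5.5·102 = 325.
Government outlay = subsidy × quantity = 58 × 325 = 18850.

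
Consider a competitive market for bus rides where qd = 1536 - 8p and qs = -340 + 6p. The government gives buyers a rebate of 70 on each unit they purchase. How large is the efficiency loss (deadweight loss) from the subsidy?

Pre-subsidy: 1536 - 8p = -340 + 6p gives p* = 134, q* = 464.
With the rebate, buyers effectively pay pb = ps − 70, where ps is the price sellers receive.
Demand in terms of ps becomes qd = 1536 − 8(ps − 70) = 2096 - 8ps. Setting this equal to supply: 2096 - 8ps = -340 + 6ps, so ps = 174.
Buyers pay pb = 174 − 70 = 104; q' = -340 + 6·174 = 704.
The subsidy expands output by 704 − 464 = 240 past the efficient level; on those units the gap between marginal cost and willingness to pay runs from 0 up to 70.
DWL = ½ × 70 × 240 = 8400.

Deadweight loss = 8400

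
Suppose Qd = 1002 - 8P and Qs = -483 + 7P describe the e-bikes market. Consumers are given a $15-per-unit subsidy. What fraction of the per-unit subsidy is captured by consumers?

Consumer share = 7/15

Pre-subsidy: 1002 - 8P = -483 + 7P gives P* = 99, Q* = 210.
With the rebate, buyers effectively pay Pb = Ps − 15, where Ps is the price sellers receive.
Demand in terms of Ps becomes Qd = 1002 − 8(Ps − 15) = 1122 - 8Ps. Setting this equal to supply: 1122 - 8Ps = -483 + 7Ps, so Ps = 107.
Buyers pay Pb = 107 − 15 = 92; Q' = -483 + 7·107 = 266.
Buyers' price falls by P* − Pb = 99 − 92 = 7; sellers' price rises by Ps − P* = 107 − 99 = 8.
So consumers capture 7/15 = 7/15 of each unit of subsidy.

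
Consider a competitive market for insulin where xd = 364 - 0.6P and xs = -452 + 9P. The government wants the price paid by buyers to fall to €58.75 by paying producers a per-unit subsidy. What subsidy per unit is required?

Required subsidy s = €28 per unit

At a buyer price of 58.75, quantity demanded is 364 − 0.6·58.75 = 328.75.
Sellers supply 328.75 only when they receive Ps with -452 + 9·Ps = 328.75, i.e. Ps = 86.75.
s = Ps − Pb = 86.75 − 58.75 = 28.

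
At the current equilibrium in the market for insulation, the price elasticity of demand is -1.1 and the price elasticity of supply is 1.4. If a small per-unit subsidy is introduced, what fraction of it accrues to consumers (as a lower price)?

Consumer share = 0.56

For a small subsidy around the equilibrium, the benefit split depends on the relative slopes, which at a point are proportional to the elasticities.
Buyer share = εs/(εs + |εd|) = 1.4/(1.4 + 1.1) = 0.56; seller share = |εd|/(εs + |εd|) = 0.44.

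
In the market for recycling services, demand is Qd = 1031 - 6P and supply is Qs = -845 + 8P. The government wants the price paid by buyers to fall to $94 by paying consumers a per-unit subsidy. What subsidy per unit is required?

At a buyer price of 94, quantity demanded is 1031 − 6·94 = 467.
Sellers supply 467 only when they receive Ps with -845 + 8·Ps = 467, i.e. Ps = 164.
s = Ps − Pb = 164 − 94 = 70.

Required subsidy s = $70 per unit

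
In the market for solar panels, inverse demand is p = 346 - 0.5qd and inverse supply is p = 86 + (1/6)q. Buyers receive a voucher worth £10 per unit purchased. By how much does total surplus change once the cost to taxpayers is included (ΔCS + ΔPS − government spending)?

Pre-subsidy: 346 - 0.5q = 86 + (1/6)q gives q* = 390 and p* = 151.
With the rebate, buyers effectively pay pb = ps − 10, where ps is the price sellers receive.
On the curves, pb = 346 - 0.5q and ps = 86 + (1/6)q; the wedge ps − pb = 10 gives 86 + (1/6)q − (346 - 0.5q) = 10, so q' = 405.
Then pb = 346 − 0.5·405 = 143.5 and ps = 86 + (1/6)·405 = 153.5.
ΔCS = ½(390 + 405)(151 − 143.5) = 2981.25; ΔPS = ½(390 + 405)(153.5 − 151) = 993.75.
Government spending = 10 × 405 = 4050.
Net change = 2981.25 + 993.75 − 4050 = -75. The loss equals the DWL triangle ½·10·15.

Net change in total surplus = -£75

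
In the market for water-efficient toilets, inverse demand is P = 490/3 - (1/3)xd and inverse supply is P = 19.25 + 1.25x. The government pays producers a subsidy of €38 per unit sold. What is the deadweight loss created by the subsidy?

Deadweight loss = €456

Pre-subsidy: 490/3 - (1/3)x = 19.25 + 1.25x gives x* = 91 and P* = 133.
With the subsidy, sellers receive Ps = Pb + 38 for each unit, where Pb is the price buyers pay.
On the curves, Pb = 490/3 - (1/3)x and Ps = 19.25 + 1.25x; the wedge Ps − Pb = 38 gives 19.25 + 1.25x − (490/3 - (1/3)x) = 38, so x' = 115.
Then Pb = 490/3 − (1/3)·115 = 125 and Ps = 19.25 + 1.25·115 = 163.
The subsidy expands output by 115 − 91 = 24 past the efficient level; on those units the gap between marginal cost and willingness to pay runs from 0 up to 38.
DWL = ½ × 38 × 24 = 456.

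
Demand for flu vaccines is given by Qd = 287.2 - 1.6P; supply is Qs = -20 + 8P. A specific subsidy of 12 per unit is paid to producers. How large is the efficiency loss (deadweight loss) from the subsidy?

Deadweight loss = 96

Pre-subsidy: 287.2 - 1.6P = -20 + 8P gives P* = 32, Q* = 236.
With the subsidy, sellers receive Ps = Pb + 12 for each unit, where Pb is the price buyers pay.
Supply in terms of Pb becomes Qs = -20 + 8(Pb + 12) = 76 + 8Pb. Setting this equal to demand: 287.2 - 1.6Pb = 76 + 8Pb, so Pb = 22.
Sellers receive Ps = 22 + 12 = 34; Q' = 287.2 − 1.6·22 = 252.
The subsidy expands output by 252 − 236 = 16 past the efficient level; on those units the gap between marginal cost and willingness to pay runs from 0 up to 12.
DWL = ½ × 12 × 16 = 96.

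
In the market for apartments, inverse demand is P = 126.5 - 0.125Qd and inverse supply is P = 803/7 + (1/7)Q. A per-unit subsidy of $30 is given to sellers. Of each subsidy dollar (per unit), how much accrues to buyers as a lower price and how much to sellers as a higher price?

Buyers gain $14 per unit; sellers gain $16 per unit

Pre-subsidy: 126.5 - 0.125Q = 803/7 + (1/7)Q gives Q* = 44 and P* = 121.
With the subsidy, sellers receive Ps = Pb + 30 for each unit, where Pb is the price buyers pay.
On the curves, Pb = 126.5 - 0.125Q and Ps = 803/7 + (1/7)Q; the wedge Ps − Pb = 30 gives 803/7 + (1/7)Q − (126.5 - 0.125Q) = 30, so Q' = 156.
Then Pb = 126.5 − 0.125·156 = 107 and Ps = 803/7 + (1/7)·156 = 137.
Buyers' price falls by P* − Pb = 121 − 107 = 14; sellers' price rises by Ps − P* = 137 − 121 = 16.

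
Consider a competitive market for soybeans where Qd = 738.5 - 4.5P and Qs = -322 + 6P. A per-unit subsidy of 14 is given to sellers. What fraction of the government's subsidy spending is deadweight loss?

Pre-subsidy: 738.5 - 4.5P = -322 + 6P gives P* = 101, Q* = 284.
With the subsidy, sellers receive Ps = Pb + 14 for each unit, where Pb is the price buyers pay.
Supply in terms of Pb becomes Qs = -322 + 6(Pb + 14) = -238 + 6Pb. Setting this equal to demand: 738.5 - 4.5Pb = -238 + 6Pb, so Pb = 93.
Sellers receive Ps = 93 + 14 = 107; Q' = 738.5 − 4.5·93 = 320.
ΔCS = ½(284 + 320)(101 − 93) = 2416; ΔPS = ½(284 + 320)(107 − 101) = 1812.
Government spending = 14 × 320 = 4480.
DWL = ½ × 14 × (320 − 284) = 252; fraction = 252 / 4480 = 0.05625.

DWL / government spending = 0.05625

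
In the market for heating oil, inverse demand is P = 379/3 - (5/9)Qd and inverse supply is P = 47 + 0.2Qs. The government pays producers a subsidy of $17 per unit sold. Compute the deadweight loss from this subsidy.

Deadweight loss = $191.25

Pre-subsidy: 379/3 - (5/9)Q = 47 + 0.2Q gives Q* = 105 and P* = 68.
With the subsidy, sellers receive Ps = Pb + 17 for each unit, where Pb is the price buyers pay.
On the curves, Pb = 379/3 - (5/9)Q and Ps = 47 + 0.2Q; the wedge Ps − Pb = 17 gives 47 + 0.2Q − (379/3 - (5/9)Q) = 17, so Q' = 127.5.
Then Pb = 379/3 − (5/9)·127.5 = 55.5 and Ps = 47 + 0.2·127.5 = 72.5.
The subsidy expands output by 127.5 − 105 = 22.5 past the efficient level; on those units the gap between marginal cost and willingness to pay runs from 0 up to 17.
DWL = ½ × 17 × 22.5 = 191.25.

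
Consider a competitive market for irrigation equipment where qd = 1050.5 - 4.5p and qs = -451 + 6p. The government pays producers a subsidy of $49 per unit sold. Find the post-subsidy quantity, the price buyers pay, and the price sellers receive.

q' = 533; buyers pay $115; sellers receive $164

Pre-subsidy: 1050.5 - 4.5p = -451 + 6p gives p* = 143, q* = 407.
With the subsidy, sellers receive ps = pb + 49 for each unit, where pb is the price buyers pay.
Supply in terms of pb becomes qs = -451 + 6(pb + 49) = -157 + 6pb. Setting this equal to demand: 1050.5 - 4.5pb = -157 + 6pb, so pb = 115.
Sellers receive ps = 115 + 49 = 164; q' = 1050.5 − 4.5·115 = 533.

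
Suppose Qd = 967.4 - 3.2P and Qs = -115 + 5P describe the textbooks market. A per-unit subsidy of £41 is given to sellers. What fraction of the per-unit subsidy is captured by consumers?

Consumer share = 25/41

Pre-subsidy: 967.4 - 3.2P = -115 + 5P gives P* = 132, Q* = 545.
With the subsidy, sellers receive Ps = Pb + 41 for each unit, where Pb is the price buyers pay.
Supply in terms of Pb becomes Qs = -115 + 5(Pb + 41) = 90 + 5Pb. Setting this equal to demand: 967.4 - 3.2Pb = 90 + 5Pb, so Pb = 107.
Sellers receive Ps = 107 + 41 = 148; Q' = 967.4 − 3.2·107 = 625.
Buyers' price falls by P* − Pb = 132 − 107 = 25; sellers' price rises by Ps − P* = 148 − 132 = 16.
So consumers capture 25/41 = 25/41 of each unit of subsidy.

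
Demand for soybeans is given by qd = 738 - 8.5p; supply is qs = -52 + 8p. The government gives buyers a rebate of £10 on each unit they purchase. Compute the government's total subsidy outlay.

Government cost = 122840/33

Pre-subsidy: 738 - 8.5p = -52 + 8p gives p* = 1580/33, q* = 10924/33.
With the rebate, buyers effectively pay pb = ps − 10, where ps is the price sellers receive.
Demand in terms of ps becomes qd = 738 − 8.5(ps − 10) = 823 - 8.5ps. Setting this equal to supply: 823 - 8.5ps = -52 + 8ps, so ps = 1750/33.
Buyers pay pb = 1750/33 − 10 = 1420/33; q' = -52 + 8·(1750/33) = 12284/33.
Government outlay = subsidy × quantity = 10 × 12284/33 = 122840/33.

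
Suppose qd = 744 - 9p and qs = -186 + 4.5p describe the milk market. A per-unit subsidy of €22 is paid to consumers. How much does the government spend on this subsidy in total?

Pre-subsidy: 744 - 9p = -186 + 4.5p gives p* = 620/9, q* = 124.
With the rebate, buyers effectively pay pb = ps − 22, where ps is the price sellers receive.
Demand in terms of ps becomes qd = 744 − 9(ps − 22) = 942 - 9ps. Setting this equal to supply: 942 - 9ps = -186 + 4.5ps, so ps = 752/9.
Buyers pay pb = 752/9 − 22 = 554/9; q' = -186 + 4.5·(752/9) = 190.
Government outlay = subsidy × quantity = 22 × 190 = 4180.

Government cost = €4180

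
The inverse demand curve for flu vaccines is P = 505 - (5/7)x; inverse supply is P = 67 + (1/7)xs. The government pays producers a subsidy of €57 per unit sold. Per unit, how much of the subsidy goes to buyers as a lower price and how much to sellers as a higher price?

Buyers gain €47.5 per unit; sellers gain €9.5 per unit

Pre-subsidy: 505 - (5/7)x = 67 + (1/7)x gives x* = 511 and P* = 140.
With the subsidy, sellers receive Ps = Pb + 57 for each unit, where Pb is the price buyers pay.
On the curves, Pb = 505 - (5/7)x and Ps = 67 + (1/7)x; the wedge Ps − Pb = 57 gives 67 + (1/7)x − (505 - (5/7)x) = 57, so x' = 577.5.
Then Pb = 505 − (5/7)·577.5 = 92.5 and Ps = 67 + (1/7)·577.5 = 149.5.
Buyers' price falls by P* − Pb = 140 − 92.5 = 47.5; sellers' price rises by Ps − P* = 149.5 − 140 = 9.5.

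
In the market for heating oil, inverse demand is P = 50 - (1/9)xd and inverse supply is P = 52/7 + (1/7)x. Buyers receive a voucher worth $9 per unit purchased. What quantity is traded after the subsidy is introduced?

x' = 203.0625

Pre-subsidy: 50 - (1/9)x = 52/7 + (1/7)x gives x* = 167.625 and P* = 31.375.
With the rebate, buyers effectively pay Pb = Ps − 9, where Ps is the price sellers receive.
On the curves, Pb = 50 - (1/9)x and Ps = 52/7 + (1/7)x; the wedge Ps − Pb = 9 gives 52/7 + (1/7)x − (50 - (1/9)x) = 9, so x' = 203.0625.
Then Pb = 50 − (1/9)·203.0625 = 27.4375 and Ps = 52/7 + (1/7)·203.0625 = 36.4375.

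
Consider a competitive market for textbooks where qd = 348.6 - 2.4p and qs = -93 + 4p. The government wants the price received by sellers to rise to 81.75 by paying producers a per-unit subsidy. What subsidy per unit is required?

Required subsidy s = 34 per unit

At a seller price of 81.75, quantity supplied is -93 + 4·81.75 = 234.
Buyers absorb 234 only when they pay pb with 348.6 − 2.4·pb = 234, i.e. pb = 47.75.
s = ps − pb = 81.75 − 47.75 = 34.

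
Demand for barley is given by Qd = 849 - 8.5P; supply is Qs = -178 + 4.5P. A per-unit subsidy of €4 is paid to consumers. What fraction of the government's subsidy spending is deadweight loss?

Pre-subsidy: 849 - 8.5P = -178 + 4.5P gives P* = 79, Q* = 177.5.
With the rebate, buyers effectively pay Pb = Ps − 4, where Ps is the price sellers receive.
Demand in terms of Ps becomes Qd = 849 − 8.5(Ps − 4) = 883 - 8.5Ps. Setting this equal to supply: 883 - 8.5Ps = -178 + 4.5Ps, so Ps = 1061/13.
Buyers pay Pb = 1061/13 − 4 = 1009/13; Q' = -178 + 4.5·(1061/13) = 4921/26.
ΔCS = ½(177.5 + 4921/26)(79 − 1009/13) = 42912/169; ΔPS = ½(177.5 + 4921/26)(1061/13 − 79) = 81056/169.
Government spending = 4 × 4921/26 = 9842/13.
DWL = ½ × 4 × (4921/26 − 177.5) = 306/13; fraction = (306/13) / (9842/13) = 153/4921.

DWL / government spending = 153/4921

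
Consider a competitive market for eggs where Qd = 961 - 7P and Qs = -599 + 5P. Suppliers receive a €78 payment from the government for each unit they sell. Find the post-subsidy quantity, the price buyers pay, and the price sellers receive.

Q' = 278.5; buyers pay €97.5; sellers receive €175.5

Pre-subsidy: 961 - 7P = -599 + 5P gives P* = 130, Q* = 51.
With the subsidy, sellers receive Ps = Pb + 78 for each unit, where Pb is the price buyers pay.
Supply in terms of Pb becomes Qs = -599 + 5(Pb + 78) = -209 + 5Pb. Setting this equal to demand: 961 - 7Pb = -209 + 5Pb, so Pb = 97.5.
Sellers receive Ps = 97.5 + 78 = 175.5; Q' = 961 − 7·97.5 = 278.5.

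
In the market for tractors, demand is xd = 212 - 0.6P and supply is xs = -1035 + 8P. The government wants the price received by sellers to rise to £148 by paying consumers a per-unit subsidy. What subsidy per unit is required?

At a seller price of 148, quantity supplied is -1035 + 8·148 = 149.
Buyers absorb 149 only when they pay Pb with 212 − 0.6·Pb = 149, i.e. Pb = 105.
s = Ps − Pb = 148 − 105 = 43.

Required subsidy s = £43 per unit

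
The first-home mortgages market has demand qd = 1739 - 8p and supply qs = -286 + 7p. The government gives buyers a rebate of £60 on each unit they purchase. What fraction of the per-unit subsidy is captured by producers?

Pre-subsidy: 1739 - 8p = -286 + 7p gives p* = 135, q* = 659.
With the rebate, buyers effectively pay pb = ps − 60, where ps is the price sellers receive.
Demand in terms of ps becomes qd = 1739 − 8(ps − 60) = 2219 - 8ps. Setting this equal to supply: 2219 - 8ps = -286 + 7ps, so ps = 167.
Buyers pay pb = 167 − 60 = 107; q' = -286 + 7·167 = 883.
Buyers' price falls by p* − pb = 135 − 107 = 28; sellers' price rises by ps − p* = 167 − 135 = 32.
So producers capture 32/60 = 8/15 of each unit of subsidy.

Producer share = 8/15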